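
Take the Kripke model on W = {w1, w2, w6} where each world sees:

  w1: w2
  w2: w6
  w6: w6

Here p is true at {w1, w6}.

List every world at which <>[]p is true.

w1: successors {w2}; []p there: w2:T. ✓
w2: successors {w6}; []p there: w6:T. ✓
w6: successors {w6}; []p there: w6:T. ✓

{w1, w2, w6}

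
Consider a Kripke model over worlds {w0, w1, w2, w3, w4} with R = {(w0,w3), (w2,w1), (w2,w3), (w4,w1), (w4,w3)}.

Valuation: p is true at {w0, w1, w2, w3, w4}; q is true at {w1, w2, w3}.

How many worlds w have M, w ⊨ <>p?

3

w0: successors {w3}; p there: w3:T. ✓
w1: no successors, so <>p fails. ✗
w2: successors {w1, w3}; p there: w1:T, w3:T. ✓
w3: no successors, so <>p fails. ✗
w4: successors {w1, w3}; p there: w1:T, w3:T. ✓
Satisfying worlds: {w0, w2, w4}.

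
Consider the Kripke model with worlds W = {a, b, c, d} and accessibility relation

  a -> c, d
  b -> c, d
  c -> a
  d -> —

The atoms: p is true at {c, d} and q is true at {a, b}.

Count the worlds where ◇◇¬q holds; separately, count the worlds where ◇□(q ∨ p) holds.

1 and 3

For ◇◇¬q:
a: successors {c, d}; ◇¬q there: c:F, d:F. ✗
b: successors {c, d}; ◇¬q there: c:F, d:F. ✗
c: successors {a}; ◇¬q there: a:T. ✓
d: no successors, so ◇◇¬q fails. ✗
— 1 world.
For ◇□(q ∨ p):
a: successors {c, d}; □(q ∨ p) there: c:T, d:T. ✓
b: successors {c, d}; □(q ∨ p) there: c:T, d:T. ✓
c: successors {a}; □(q ∨ p) there: a:T. ✓
d: no successors, so ◇□(q ∨ p) fails. ✗
— 3 worlds.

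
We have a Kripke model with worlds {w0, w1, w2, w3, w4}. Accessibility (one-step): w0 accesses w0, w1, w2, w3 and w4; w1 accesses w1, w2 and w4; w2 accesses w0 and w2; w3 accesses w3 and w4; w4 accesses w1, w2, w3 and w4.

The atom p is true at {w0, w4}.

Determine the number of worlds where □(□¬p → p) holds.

5

w0: successors {w0, w1, w2, w3, w4}; □¬p → p there: w0:T, w1:T, w2:T, w3:T, w4:T. ✓
w1: successors {w1, w2, w4}; □¬p → p there: w1:T, w2:T, w4:T. ✓
w2: successors {w0, w2}; □¬p → p there: w0:T, w2:T. ✓
w3: successors {w3, w4}; □¬p → p there: w3:T, w4:T. ✓
w4: successors {w1, w2, w3, w4}; □¬p → p there: w1:T, w2:T, w3:T, w4:T. ✓
Satisfying worlds: {w0, w1, w2, w3, w4}.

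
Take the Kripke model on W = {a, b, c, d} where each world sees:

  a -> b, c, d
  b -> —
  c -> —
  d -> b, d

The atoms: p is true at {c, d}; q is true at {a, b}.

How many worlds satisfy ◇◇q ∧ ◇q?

a: ◇◇q is T, ◇q is T. ✓
b: ◇◇q is F, ◇q is F. ✗
c: ◇◇q is F, ◇q is F. ✗
d: ◇◇q is T, ◇q is T. ✓
Satisfying worlds: {a, d}.

2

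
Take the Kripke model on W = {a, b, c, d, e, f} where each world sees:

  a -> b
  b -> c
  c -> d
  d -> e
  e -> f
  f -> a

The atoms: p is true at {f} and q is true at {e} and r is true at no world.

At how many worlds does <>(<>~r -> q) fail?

a: successors {b}; <>~r -> q there: b:F. ✗
b: successors {c}; <>~r -> q there: c:F. ✗
c: successors {d}; <>~r -> q there: d:F. ✗
d: successors {e}; <>~r -> q there: e:T. ✓
e: successors {f}; <>~r -> q there: f:F. ✗
f: successors {a}; <>~r -> q there: a:F. ✗
Satisfying worlds: {d}.
So <>(<>~r -> q) fails at the other 5 worlds.

5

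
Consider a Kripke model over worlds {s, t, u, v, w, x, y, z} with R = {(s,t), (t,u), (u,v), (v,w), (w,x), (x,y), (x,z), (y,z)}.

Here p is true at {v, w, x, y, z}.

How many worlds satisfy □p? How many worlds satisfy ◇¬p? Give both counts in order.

For □p:
s: successors {t}; p there: t:F. ✗
t: successors {u}; p there: u:F. ✗
u: successors {v}; p there: v:T. ✓
v: successors {w}; p there: w:T. ✓
w: successors {x}; p there: x:T. ✓
x: successors {y, z}; p there: y:T, z:T. ✓
y: successors {z}; p there: z:T. ✓
z: no successors, so □p holds vacuously. ✓
— 6 worlds.
For ◇¬p:
s: successors {t}; ¬p there: t:T. ✓
t: successors {u}; ¬p there: u:T. ✓
u: successors {v}; ¬p there: v:F. ✗
v: successors {w}; ¬p there: w:F. ✗
w: successors {x}; ¬p there: x:F. ✗
x: successors {y, z}; ¬p there: y:F, z:F. ✗
y: successors {z}; ¬p there: z:F. ✗
z: no successors, so ◇¬p fails. ✗
— 2 worlds.

6 and 2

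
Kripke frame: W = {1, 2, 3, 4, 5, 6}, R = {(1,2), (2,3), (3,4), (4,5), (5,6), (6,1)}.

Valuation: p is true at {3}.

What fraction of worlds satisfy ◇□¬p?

5/6

1: successors {2}; □¬p there: 2:F. ✗
2: successors {3}; □¬p there: 3:T. ✓
3: successors {4}; □¬p there: 4:T. ✓
4: successors {5}; □¬p there: 5:T. ✓
5: successors {6}; □¬p there: 6:T. ✓
6: successors {1}; □¬p there: 1:T. ✓
That's 5 of 6 worlds, so 5/6.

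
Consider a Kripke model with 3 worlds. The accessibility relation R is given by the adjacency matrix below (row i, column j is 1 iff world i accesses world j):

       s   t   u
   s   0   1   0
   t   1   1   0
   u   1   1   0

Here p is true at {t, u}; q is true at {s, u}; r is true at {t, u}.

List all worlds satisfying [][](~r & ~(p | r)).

∅

s: successors {t}; [](~r & ~(p | r)) there: t:F. ✗
t: successors {s, t}; [](~r & ~(p | r)) there: s:F, t:F. ✗
u: successors {s, t}; [](~r & ~(p | r)) there: s:F, t:F. ✗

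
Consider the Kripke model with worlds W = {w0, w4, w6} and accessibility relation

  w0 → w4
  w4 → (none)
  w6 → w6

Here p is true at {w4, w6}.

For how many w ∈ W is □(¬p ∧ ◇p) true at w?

1

w0: successors {w4}; ¬p ∧ ◇p there: w4:F. ✗
w4: no successors, so □(¬p ∧ ◇p) holds vacuously. ✓
w6: successors {w6}; ¬p ∧ ◇p there: w6:F. ✗
Satisfying worlds: {w4}.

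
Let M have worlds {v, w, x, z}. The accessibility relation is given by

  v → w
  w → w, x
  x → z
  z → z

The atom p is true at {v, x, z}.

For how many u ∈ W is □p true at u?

v: successors {w}; p there: w:F. ✗
w: successors {w, x}; p there: w:F, x:T. ✗
x: successors {z}; p there: z:T. ✓
z: successors {z}; p there: z:T. ✓
Satisfying worlds: {x, z}.

2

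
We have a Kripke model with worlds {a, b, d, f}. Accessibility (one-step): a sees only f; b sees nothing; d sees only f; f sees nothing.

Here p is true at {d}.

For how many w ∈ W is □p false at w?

a: successors {f}; p there: f:F. ✗
b: no successors, so □p holds vacuously. ✓
d: successors {f}; p there: f:F. ✗
f: no successors, so □p holds vacuously. ✓
Satisfying worlds: {b, f}.
So □p fails at the other 2 worlds.

2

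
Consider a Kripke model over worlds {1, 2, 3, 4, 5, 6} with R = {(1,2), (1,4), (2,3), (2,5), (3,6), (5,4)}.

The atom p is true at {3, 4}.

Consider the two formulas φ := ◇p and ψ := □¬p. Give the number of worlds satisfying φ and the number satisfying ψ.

For ◇p:
1: successors {2, 4}; p there: 2:F, 4:T. ✓
2: successors {3, 5}; p there: 3:T, 5:F. ✓
3: successors {6}; p there: 6:F. ✗
4: no successors, so ◇p fails. ✗
5: successors {4}; p there: 4:T. ✓
6: no successors, so ◇p fails. ✗
— 3 worlds.
For □¬p:
1: successors {2, 4}; ¬p there: 2:T, 4:F. ✗
2: successors {3, 5}; ¬p there: 3:F, 5:T. ✗
3: successors {6}; ¬p there: 6:T. ✓
4: no successors, so □¬p holds vacuously. ✓
5: successors {4}; ¬p there: 4:F. ✗
6: no successors, so □¬p holds vacuously. ✓
— 3 worlds.

3 and 3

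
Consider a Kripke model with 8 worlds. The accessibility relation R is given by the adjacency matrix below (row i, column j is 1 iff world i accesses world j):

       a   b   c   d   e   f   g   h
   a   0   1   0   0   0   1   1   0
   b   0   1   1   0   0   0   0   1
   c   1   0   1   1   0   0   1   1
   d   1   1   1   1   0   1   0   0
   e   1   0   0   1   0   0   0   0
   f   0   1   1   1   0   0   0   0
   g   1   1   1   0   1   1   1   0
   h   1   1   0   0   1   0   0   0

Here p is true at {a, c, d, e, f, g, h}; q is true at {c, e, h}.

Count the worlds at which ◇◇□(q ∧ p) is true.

a: successors {b, f, g}; ◇□(q ∧ p) there: b:F, f:F, g:F. ✗
b: successors {b, c, h}; ◇□(q ∧ p) there: b:F, c:F, h:F. ✗
c: successors {a, c, d, g, h}; ◇□(q ∧ p) there: a:F, c:F, d:F, g:F, h:F. ✗
d: successors {a, b, c, d, f}; ◇□(q ∧ p) there: a:F, b:F, c:F, d:F, f:F. ✗
e: successors {a, d}; ◇□(q ∧ p) there: a:F, d:F. ✗
f: successors {b, c, d}; ◇□(q ∧ p) there: b:F, c:F, d:F. ✗
g: successors {a, b, c, e, f, g}; ◇□(q ∧ p) there: a:F, b:F, c:F, e:F, f:F, g:F. ✗
h: successors {a, b, e}; ◇□(q ∧ p) there: a:F, b:F, e:F. ✗
Satisfying worlds: ∅.

0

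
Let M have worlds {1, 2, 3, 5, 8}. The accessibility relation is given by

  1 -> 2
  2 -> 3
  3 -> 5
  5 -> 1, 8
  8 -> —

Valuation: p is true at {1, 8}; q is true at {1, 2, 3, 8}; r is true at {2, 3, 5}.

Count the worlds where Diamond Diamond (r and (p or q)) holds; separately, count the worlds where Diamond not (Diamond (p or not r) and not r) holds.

For Diamond Diamond (r and (p or q)):
1: successors {2}; Diamond (r and (p or q)) there: 2:T. ✓
2: successors {3}; Diamond (r and (p or q)) there: 3:F. ✗
3: successors {5}; Diamond (r and (p or q)) there: 5:F. ✗
5: successors {1, 8}; Diamond (r and (p or q)) there: 1:T, 8:F. ✓
8: no successors, so Diamond Diamond (r and (p or q)) fails. ✗
— 2 worlds.
For Diamond not (Diamond (p or not r) and not r):
1: successors {2}; not (Diamond (p or not r) and not r) there: 2:T. ✓
2: successors {3}; not (Diamond (p or not r) and not r) there: 3:T. ✓
3: successors {5}; not (Diamond (p or not r) and not r) there: 5:T. ✓
5: successors {1, 8}; not (Diamond (p or not r) and not r) there: 1:T, 8:T. ✓
8: no successors, so Diamond not (Diamond (p or not r) and not r) fails. ✗
— 4 worlds.

2 and 4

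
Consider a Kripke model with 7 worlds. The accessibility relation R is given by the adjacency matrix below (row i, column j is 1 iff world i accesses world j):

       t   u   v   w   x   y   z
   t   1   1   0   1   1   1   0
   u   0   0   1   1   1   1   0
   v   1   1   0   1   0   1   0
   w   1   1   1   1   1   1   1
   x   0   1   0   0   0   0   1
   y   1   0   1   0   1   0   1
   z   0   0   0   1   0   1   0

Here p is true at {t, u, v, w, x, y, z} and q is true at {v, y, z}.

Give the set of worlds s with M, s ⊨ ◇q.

{t, u, v, w, x, y, z}

t: successors {t, u, w, x, y}; q there: t:F, u:F, w:F, x:F, y:T. ✓
u: successors {v, w, x, y}; q there: v:T, w:F, x:F, y:T. ✓
v: successors {t, u, w, y}; q there: t:F, u:F, w:F, y:T. ✓
w: successors {t, u, v, w, x, y, z}; q there: t:F, u:F, v:T, w:F, x:F, y:T, z:T. ✓
x: successors {u, z}; q there: u:F, z:T. ✓
y: successors {t, v, x, z}; q there: t:F, v:T, x:F, z:T. ✓
z: successors {w, y}; q there: w:F, y:T. ✓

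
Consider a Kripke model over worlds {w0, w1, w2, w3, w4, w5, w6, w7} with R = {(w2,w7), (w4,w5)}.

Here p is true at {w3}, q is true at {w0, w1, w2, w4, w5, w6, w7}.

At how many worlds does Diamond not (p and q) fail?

w0: no successors, so Diamond not (p and q) fails. ✗
w1: no successors, so Diamond not (p and q) fails. ✗
w2: successors {w7}; not (p and q) there: w7:T. ✓
w3: no successors, so Diamond not (p and q) fails. ✗
w4: successors {w5}; not (p and q) there: w5:T. ✓
w5: no successors, so Diamond not (p and q) fails. ✗
w6: no successors, so Diamond not (p and q) fails. ✗
w7: no successors, so Diamond not (p and q) fails. ✗
Satisfying worlds: {w2, w4}.
So Diamond not (p and q) fails at the other 6 worlds.

6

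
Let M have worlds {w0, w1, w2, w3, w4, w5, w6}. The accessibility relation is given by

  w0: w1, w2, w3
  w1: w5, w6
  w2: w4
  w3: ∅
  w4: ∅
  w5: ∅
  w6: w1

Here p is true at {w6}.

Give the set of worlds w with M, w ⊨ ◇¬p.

{w0, w1, w2, w6}

w0: successors {w1, w2, w3}; ¬p there: w1:T, w2:T, w3:T. ✓
w1: successors {w5, w6}; ¬p there: w5:T, w6:F. ✓
w2: successors {w4}; ¬p there: w4:T. ✓
w3: no successors, so ◇¬p fails. ✗
w4: no successors, so ◇¬p fails. ✗
w5: no successors, so ◇¬p fails. ✗
w6: successors {w1}; ¬p there: w1:T. ✓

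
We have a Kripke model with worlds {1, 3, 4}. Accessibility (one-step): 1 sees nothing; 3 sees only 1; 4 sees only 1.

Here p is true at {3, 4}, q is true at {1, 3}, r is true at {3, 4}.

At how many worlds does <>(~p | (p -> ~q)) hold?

2

1: no successors, so <>(~p | (p -> ~q)) fails. ✗
3: successors {1}; ~p | (p -> ~q) there: 1:T. ✓
4: successors {1}; ~p | (p -> ~q) there: 1:T. ✓
Satisfying worlds: {3, 4}.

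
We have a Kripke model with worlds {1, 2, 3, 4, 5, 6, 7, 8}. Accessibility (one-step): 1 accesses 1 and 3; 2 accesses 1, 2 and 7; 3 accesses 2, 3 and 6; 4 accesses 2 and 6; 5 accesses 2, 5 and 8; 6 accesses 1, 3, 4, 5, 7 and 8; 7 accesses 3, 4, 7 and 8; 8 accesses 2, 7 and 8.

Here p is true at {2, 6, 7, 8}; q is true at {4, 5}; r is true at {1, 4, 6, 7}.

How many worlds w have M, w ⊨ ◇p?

7

1: successors {1, 3}; p there: 1:F, 3:F. ✗
2: successors {1, 2, 7}; p there: 1:F, 2:T, 7:T. ✓
3: successors {2, 3, 6}; p there: 2:T, 3:F, 6:T. ✓
4: successors {2, 6}; p there: 2:T, 6:T. ✓
5: successors {2, 5, 8}; p there: 2:T, 5:F, 8:T. ✓
6: successors {1, 3, 4, 5, 7, 8}; p there: 1:F, 3:F, 4:F, 5:F, 7:T, 8:T. ✓
7: successors {3, 4, 7, 8}; p there: 3:F, 4:F, 7:T, 8:T. ✓
8: successors {2, 7, 8}; p there: 2:T, 7:T, 8:T. ✓
Satisfying worlds: {2, 3, 4, 5, 6, 7, 8}.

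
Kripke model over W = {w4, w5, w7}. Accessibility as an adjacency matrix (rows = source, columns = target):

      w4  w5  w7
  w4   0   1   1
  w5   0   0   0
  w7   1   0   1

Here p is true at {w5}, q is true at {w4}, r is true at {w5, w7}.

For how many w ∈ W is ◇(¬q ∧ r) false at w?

w4: successors {w5, w7}; ¬q ∧ r there: w5:T, w7:T. ✓
w5: no successors, so ◇(¬q ∧ r) fails. ✗
w7: successors {w4, w7}; ¬q ∧ r there: w4:F, w7:T. ✓
Satisfying worlds: {w4, w7}.
So ◇(¬q ∧ r) fails at the other 1 world.

1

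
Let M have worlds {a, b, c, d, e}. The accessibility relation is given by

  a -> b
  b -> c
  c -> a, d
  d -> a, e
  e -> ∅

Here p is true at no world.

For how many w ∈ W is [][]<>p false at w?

a: successors {b}; []<>p there: b:F. ✗
b: successors {c}; []<>p there: c:F. ✗
c: successors {a, d}; []<>p there: a:F, d:F. ✗
d: successors {a, e}; []<>p there: a:F, e:T. ✗
e: no successors, so [][]<>p holds vacuously. ✓
Satisfying worlds: {e}.
So [][]<>p fails at the other 4 worlds.

4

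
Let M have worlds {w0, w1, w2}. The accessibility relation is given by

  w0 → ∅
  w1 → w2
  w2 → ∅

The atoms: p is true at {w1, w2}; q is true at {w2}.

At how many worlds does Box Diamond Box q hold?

w0: no successors, so Box Diamond Box q holds vacuously. ✓
w1: successors {w2}; Diamond Box q there: w2:F. ✗
w2: no successors, so Box Diamond Box q holds vacuously. ✓
Satisfying worlds: {w0, w2}.

2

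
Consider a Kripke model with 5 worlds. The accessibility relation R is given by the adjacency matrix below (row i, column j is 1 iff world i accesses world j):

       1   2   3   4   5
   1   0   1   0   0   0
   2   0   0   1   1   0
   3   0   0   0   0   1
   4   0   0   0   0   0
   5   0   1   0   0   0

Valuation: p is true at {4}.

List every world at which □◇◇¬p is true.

{1, 3, 4, 5}

1: successors {2}; ◇◇¬p there: 2:T. ✓
2: successors {3, 4}; ◇◇¬p there: 3:T, 4:F. ✗
3: successors {5}; ◇◇¬p there: 5:T. ✓
4: no successors, so □◇◇¬p holds vacuously. ✓
5: successors {2}; ◇◇¬p there: 2:T. ✓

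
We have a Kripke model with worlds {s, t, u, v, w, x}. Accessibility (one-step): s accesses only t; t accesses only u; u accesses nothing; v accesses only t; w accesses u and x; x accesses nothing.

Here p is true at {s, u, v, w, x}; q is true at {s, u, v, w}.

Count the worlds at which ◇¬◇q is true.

s: successors {t}; ¬◇q there: t:F. ✗
t: successors {u}; ¬◇q there: u:T. ✓
u: no successors, so ◇¬◇q fails. ✗
v: successors {t}; ¬◇q there: t:F. ✗
w: successors {u, x}; ¬◇q there: u:T, x:T. ✓
x: no successors, so ◇¬◇q fails. ✗
Satisfying worlds: {t, w}.

2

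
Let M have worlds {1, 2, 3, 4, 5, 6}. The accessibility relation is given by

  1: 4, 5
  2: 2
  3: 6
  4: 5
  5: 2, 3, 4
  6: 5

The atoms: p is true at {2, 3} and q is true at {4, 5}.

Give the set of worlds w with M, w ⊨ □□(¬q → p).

1: successors {4, 5}; □(¬q → p) there: 4:T, 5:T. ✓
2: successors {2}; □(¬q → p) there: 2:T. ✓
3: successors {6}; □(¬q → p) there: 6:T. ✓
4: successors {5}; □(¬q → p) there: 5:T. ✓
5: successors {2, 3, 4}; □(¬q → p) there: 2:T, 3:F, 4:T. ✗
6: successors {5}; □(¬q → p) there: 5:T. ✓

{1, 2, 3, 4, 6}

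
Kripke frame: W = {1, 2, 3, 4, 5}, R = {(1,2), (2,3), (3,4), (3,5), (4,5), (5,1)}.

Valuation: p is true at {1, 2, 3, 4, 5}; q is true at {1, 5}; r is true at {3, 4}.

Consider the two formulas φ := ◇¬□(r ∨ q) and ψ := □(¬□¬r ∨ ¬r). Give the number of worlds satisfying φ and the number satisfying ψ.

For ◇¬□(r ∨ q):
1: successors {2}; ¬□(r ∨ q) there: 2:F. ✗
2: successors {3}; ¬□(r ∨ q) there: 3:F. ✗
3: successors {4, 5}; ¬□(r ∨ q) there: 4:F, 5:F. ✗
4: successors {5}; ¬□(r ∨ q) there: 5:F. ✗
5: successors {1}; ¬□(r ∨ q) there: 1:T. ✓
— 1 world.
For □(¬□¬r ∨ ¬r):
1: successors {2}; ¬□¬r ∨ ¬r there: 2:T. ✓
2: successors {3}; ¬□¬r ∨ ¬r there: 3:T. ✓
3: successors {4, 5}; ¬□¬r ∨ ¬r there: 4:F, 5:T. ✗
4: successors {5}; ¬□¬r ∨ ¬r there: 5:T. ✓
5: successors {1}; ¬□¬r ∨ ¬r there: 1:T. ✓
— 4 worlds.

1 and 4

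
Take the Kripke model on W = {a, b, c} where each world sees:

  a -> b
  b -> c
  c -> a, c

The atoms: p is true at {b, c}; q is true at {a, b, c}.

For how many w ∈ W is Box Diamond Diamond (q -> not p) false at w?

1

a: successors {b}; Diamond Diamond (q -> not p) there: b:T. ✓
b: successors {c}; Diamond Diamond (q -> not p) there: c:T. ✓
c: successors {a, c}; Diamond Diamond (q -> not p) there: a:F, c:T. ✗
Satisfying worlds: {a, b}.
So Box Diamond Diamond (q -> not p) fails at the other 1 world.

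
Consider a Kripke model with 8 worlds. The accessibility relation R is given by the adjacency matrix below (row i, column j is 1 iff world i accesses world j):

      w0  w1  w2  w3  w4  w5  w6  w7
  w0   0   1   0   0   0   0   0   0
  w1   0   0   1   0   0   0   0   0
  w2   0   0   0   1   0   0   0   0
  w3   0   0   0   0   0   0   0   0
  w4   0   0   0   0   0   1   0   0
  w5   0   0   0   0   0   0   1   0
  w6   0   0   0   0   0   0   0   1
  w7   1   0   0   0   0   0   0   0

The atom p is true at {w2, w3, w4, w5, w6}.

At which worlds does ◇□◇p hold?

{w0, w2, w7}

w0: successors {w1}; □◇p there: w1:T. ✓
w1: successors {w2}; □◇p there: w2:F. ✗
w2: successors {w3}; □◇p there: w3:T. ✓
w3: no successors, so ◇□◇p fails. ✗
w4: successors {w5}; □◇p there: w5:F. ✗
w5: successors {w6}; □◇p there: w6:F. ✗
w6: successors {w7}; □◇p there: w7:F. ✗
w7: successors {w0}; □◇p there: w0:T. ✓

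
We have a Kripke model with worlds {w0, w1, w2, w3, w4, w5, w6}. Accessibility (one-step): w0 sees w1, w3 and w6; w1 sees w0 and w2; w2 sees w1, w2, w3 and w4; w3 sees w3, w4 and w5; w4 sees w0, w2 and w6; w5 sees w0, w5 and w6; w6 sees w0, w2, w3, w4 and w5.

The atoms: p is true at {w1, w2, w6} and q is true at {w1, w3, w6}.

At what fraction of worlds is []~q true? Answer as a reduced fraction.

w0: successors {w1, w3, w6}; ~q there: w1:F, w3:F, w6:F. ✗
w1: successors {w0, w2}; ~q there: w0:T, w2:T. ✓
w2: successors {w1, w2, w3, w4}; ~q there: w1:F, w2:T, w3:F, w4:T. ✗
w3: successors {w3, w4, w5}; ~q there: w3:F, w4:T, w5:T. ✗
w4: successors {w0, w2, w6}; ~q there: w0:T, w2:T, w6:F. ✗
w5: successors {w0, w5, w6}; ~q there: w0:T, w5:T, w6:F. ✗
w6: successors {w0, w2, w3, w4, w5}; ~q there: w0:T, w2:T, w3:F, w4:T, w5:T. ✗
That's 1 of 7 worlds, so 1/7.

1/7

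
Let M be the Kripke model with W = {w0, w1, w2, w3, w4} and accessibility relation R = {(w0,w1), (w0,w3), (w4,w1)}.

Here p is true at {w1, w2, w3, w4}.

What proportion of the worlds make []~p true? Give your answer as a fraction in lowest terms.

3/5

w0: successors {w1, w3}; ~p there: w1:F, w3:F. ✗
w1: no successors, so []~p holds vacuously. ✓
w2: no successors, so []~p holds vacuously. ✓
w3: no successors, so []~p holds vacuously. ✓
w4: successors {w1}; ~p there: w1:F. ✗
That's 3 of 5 worlds, so 3/5.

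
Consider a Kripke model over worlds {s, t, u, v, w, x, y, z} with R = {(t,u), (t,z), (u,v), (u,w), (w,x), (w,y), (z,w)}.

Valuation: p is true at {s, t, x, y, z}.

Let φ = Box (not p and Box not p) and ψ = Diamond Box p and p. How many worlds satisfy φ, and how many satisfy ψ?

4 and 1

For Box (not p and Box not p):
s: no successors, so Box (not p and Box not p) holds vacuously. ✓
t: successors {u, z}; not p and Box not p there: u:T, z:F. ✗
u: successors {v, w}; not p and Box not p there: v:T, w:F. ✗
v: no successors, so Box (not p and Box not p) holds vacuously. ✓
w: successors {x, y}; not p and Box not p there: x:F, y:F. ✗
x: no successors, so Box (not p and Box not p) holds vacuously. ✓
y: no successors, so Box (not p and Box not p) holds vacuously. ✓
z: successors {w}; not p and Box not p there: w:F. ✗
— 4 worlds.
For Diamond Box p and p:
s: Diamond Box p is F, p is T. ✗
t: Diamond Box p is F, p is T. ✗
u: Diamond Box p is T, p is F. ✗
v: Diamond Box p is F, p is F. ✗
w: Diamond Box p is T, p is F. ✗
x: Diamond Box p is F, p is T. ✗
y: Diamond Box p is F, p is T. ✗
z: Diamond Box p is T, p is T. ✓
— 1 world.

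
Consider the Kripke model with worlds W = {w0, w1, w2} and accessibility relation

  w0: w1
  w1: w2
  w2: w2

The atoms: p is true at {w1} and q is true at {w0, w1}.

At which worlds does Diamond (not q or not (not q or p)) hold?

w0: successors {w1}; not q or not (not q or p) there: w1:F. ✗
w1: successors {w2}; not q or not (not q or p) there: w2:T. ✓
w2: successors {w2}; not q or not (not q or p) there: w2:T. ✓

{w1, w2}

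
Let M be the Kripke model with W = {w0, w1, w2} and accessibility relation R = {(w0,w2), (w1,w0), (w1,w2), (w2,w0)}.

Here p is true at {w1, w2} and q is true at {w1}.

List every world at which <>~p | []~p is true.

w0: <>~p is F, []~p is F. ✗
w1: <>~p is T, []~p is F. ✓
w2: <>~p is T, []~p is T. ✓

{w1, w2}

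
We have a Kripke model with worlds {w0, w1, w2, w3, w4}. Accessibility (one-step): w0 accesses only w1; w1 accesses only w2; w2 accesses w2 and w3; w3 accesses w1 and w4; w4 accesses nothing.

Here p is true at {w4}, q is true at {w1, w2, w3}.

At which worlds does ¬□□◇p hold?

w0: □□◇p is F. ✓
w1: □□◇p is F. ✓
w2: □□◇p is F. ✓
w3: □□◇p is F. ✓
w4: □□◇p is T. ✗

{w0, w1, w2, w3}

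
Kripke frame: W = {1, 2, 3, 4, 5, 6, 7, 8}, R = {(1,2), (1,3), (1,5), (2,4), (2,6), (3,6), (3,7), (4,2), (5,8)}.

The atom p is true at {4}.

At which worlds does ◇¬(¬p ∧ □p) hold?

{1, 2, 4}

1: successors {2, 3, 5}; ¬(¬p ∧ □p) there: 2:T, 3:T, 5:T. ✓
2: successors {4, 6}; ¬(¬p ∧ □p) there: 4:T, 6:F. ✓
3: successors {6, 7}; ¬(¬p ∧ □p) there: 6:F, 7:F. ✗
4: successors {2}; ¬(¬p ∧ □p) there: 2:T. ✓
5: successors {8}; ¬(¬p ∧ □p) there: 8:F. ✗
6: no successors, so ◇¬(¬p ∧ □p) fails. ✗
7: no successors, so ◇¬(¬p ∧ □p) fails. ✗
8: no successors, so ◇¬(¬p ∧ □p) fails. ✗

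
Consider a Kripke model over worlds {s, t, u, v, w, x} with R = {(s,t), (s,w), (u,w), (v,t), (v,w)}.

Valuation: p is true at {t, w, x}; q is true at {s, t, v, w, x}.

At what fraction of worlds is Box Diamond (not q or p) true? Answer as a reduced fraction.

s: successors {t, w}; Diamond (not q or p) there: t:F, w:F. ✗
t: no successors, so Box Diamond (not q or p) holds vacuously. ✓
u: successors {w}; Diamond (not q or p) there: w:F. ✗
v: successors {t, w}; Diamond (not q or p) there: t:F, w:F. ✗
w: no successors, so Box Diamond (not q or p) holds vacuously. ✓
x: no successors, so Box Diamond (not q or p) holds vacuously. ✓
That's 3 of 6 worlds, so 3/6 = 1/2.

1/2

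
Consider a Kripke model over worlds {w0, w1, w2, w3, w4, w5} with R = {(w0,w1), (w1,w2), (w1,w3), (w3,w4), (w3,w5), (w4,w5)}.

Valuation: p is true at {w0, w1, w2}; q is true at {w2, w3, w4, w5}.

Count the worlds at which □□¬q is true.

w0: successors {w1}; □¬q there: w1:F. ✗
w1: successors {w2, w3}; □¬q there: w2:T, w3:F. ✗
w2: no successors, so □□¬q holds vacuously. ✓
w3: successors {w4, w5}; □¬q there: w4:F, w5:T. ✗
w4: successors {w5}; □¬q there: w5:T. ✓
w5: no successors, so □□¬q holds vacuously. ✓
Satisfying worlds: {w2, w4, w5}.

3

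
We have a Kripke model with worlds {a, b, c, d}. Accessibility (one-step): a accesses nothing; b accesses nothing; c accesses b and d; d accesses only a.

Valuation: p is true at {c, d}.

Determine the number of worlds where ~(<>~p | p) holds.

2

a: <>~p | p is F. ✓
b: <>~p | p is F. ✓
c: <>~p | p is T. ✗
d: <>~p | p is T. ✗
Satisfying worlds: {a, b}.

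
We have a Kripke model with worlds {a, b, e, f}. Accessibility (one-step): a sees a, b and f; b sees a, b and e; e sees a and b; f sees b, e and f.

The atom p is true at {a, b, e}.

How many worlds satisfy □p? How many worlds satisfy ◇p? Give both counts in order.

For □p:
a: successors {a, b, f}; p there: a:T, b:T, f:F. ✗
b: successors {a, b, e}; p there: a:T, b:T, e:T. ✓
e: successors {a, b}; p there: a:T, b:T. ✓
f: successors {b, e, f}; p there: b:T, e:T, f:F. ✗
— 2 worlds.
For ◇p:
a: successors {a, b, f}; p there: a:T, b:T, f:F. ✓
b: successors {a, b, e}; p there: a:T, b:T, e:T. ✓
e: successors {a, b}; p there: a:T, b:T. ✓
f: successors {b, e, f}; p there: b:T, e:T, f:F. ✓
— 4 worlds.

2 and 4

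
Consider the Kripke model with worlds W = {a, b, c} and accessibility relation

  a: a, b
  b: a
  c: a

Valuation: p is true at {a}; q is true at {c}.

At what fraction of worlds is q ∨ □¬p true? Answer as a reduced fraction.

a: q is F, □¬p is F. ✗
b: q is F, □¬p is F. ✗
c: q is T, □¬p is F. ✓
That's 1 of 3 worlds, so 1/3.

1/3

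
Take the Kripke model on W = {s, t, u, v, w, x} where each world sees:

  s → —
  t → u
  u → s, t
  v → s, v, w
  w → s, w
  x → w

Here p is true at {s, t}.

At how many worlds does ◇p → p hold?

3

s: ◇p is F, p is T. ✓
t: ◇p is F, p is T. ✓
u: ◇p is T, p is F. ✗
v: ◇p is T, p is F. ✗
w: ◇p is T, p is F. ✗
x: ◇p is F, p is F. ✓
Satisfying worlds: {s, t, x}.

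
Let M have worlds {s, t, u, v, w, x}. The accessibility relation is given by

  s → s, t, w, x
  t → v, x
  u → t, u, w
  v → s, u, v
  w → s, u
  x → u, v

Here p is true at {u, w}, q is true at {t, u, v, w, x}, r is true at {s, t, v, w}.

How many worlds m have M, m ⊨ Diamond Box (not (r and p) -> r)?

0

s: successors {s, t, w, x}; Box (not (r and p) -> r) there: s:F, t:F, w:F, x:F. ✗
t: successors {v, x}; Box (not (r and p) -> r) there: v:F, x:F. ✗
u: successors {t, u, w}; Box (not (r and p) -> r) there: t:F, u:F, w:F. ✗
v: successors {s, u, v}; Box (not (r and p) -> r) there: s:F, u:F, v:F. ✗
w: successors {s, u}; Box (not (r and p) -> r) there: s:F, u:F. ✗
x: successors {u, v}; Box (not (r and p) -> r) there: u:F, v:F. ✗
Satisfying worlds: ∅.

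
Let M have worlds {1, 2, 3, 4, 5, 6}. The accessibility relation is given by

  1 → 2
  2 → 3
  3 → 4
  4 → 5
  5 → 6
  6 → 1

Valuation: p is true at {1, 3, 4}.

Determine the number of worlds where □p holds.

1: successors {2}; p there: 2:F. ✗
2: successors {3}; p there: 3:T. ✓
3: successors {4}; p there: 4:T. ✓
4: successors {5}; p there: 5:F. ✗
5: successors {6}; p there: 6:F. ✗
6: successors {1}; p there: 1:T. ✓
Satisfying worlds: {2, 3, 6}.

3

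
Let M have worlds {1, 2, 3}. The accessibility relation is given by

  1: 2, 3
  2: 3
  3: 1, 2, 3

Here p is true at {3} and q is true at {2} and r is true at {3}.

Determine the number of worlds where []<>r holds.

1: successors {2, 3}; <>r there: 2:T, 3:T. ✓
2: successors {3}; <>r there: 3:T. ✓
3: successors {1, 2, 3}; <>r there: 1:T, 2:T, 3:T. ✓
Satisfying worlds: {1, 2, 3}.

3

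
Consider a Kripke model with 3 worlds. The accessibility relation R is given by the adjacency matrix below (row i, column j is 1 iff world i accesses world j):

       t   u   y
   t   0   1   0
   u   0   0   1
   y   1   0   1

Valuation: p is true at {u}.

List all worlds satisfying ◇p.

{t}

t: successors {u}; p there: u:T. ✓
u: successors {y}; p there: y:F. ✗
y: successors {t, y}; p there: t:F, y:F. ✗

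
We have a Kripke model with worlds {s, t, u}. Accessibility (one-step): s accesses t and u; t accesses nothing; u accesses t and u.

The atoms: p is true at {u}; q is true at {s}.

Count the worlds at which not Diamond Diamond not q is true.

1

s: Diamond Diamond not q is T. ✗
t: Diamond Diamond not q is F. ✓
u: Diamond Diamond not q is T. ✗
Satisfying worlds: {t}.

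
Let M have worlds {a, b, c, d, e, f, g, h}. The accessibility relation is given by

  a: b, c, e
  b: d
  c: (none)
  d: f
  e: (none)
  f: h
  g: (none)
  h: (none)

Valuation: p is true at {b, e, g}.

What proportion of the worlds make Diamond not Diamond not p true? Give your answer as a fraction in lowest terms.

a: successors {b, c, e}; not Diamond not p there: b:F, c:T, e:T. ✓
b: successors {d}; not Diamond not p there: d:F. ✗
c: no successors, so Diamond not Diamond not p fails. ✗
d: successors {f}; not Diamond not p there: f:F. ✗
e: no successors, so Diamond not Diamond not p fails. ✗
f: successors {h}; not Diamond not p there: h:T. ✓
g: no successors, so Diamond not Diamond not p fails. ✗
h: no successors, so Diamond not Diamond not p fails. ✗
That's 2 of 8 worlds, so 2/8 = 1/4.

1/4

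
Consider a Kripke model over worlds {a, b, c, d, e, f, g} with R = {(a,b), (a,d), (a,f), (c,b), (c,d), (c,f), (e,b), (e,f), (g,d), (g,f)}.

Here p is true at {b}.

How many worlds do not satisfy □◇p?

4

a: successors {b, d, f}; ◇p there: b:F, d:F, f:F. ✗
b: no successors, so □◇p holds vacuously. ✓
c: successors {b, d, f}; ◇p there: b:F, d:F, f:F. ✗
d: no successors, so □◇p holds vacuously. ✓
e: successors {b, f}; ◇p there: b:F, f:F. ✗
f: no successors, so □◇p holds vacuously. ✓
g: successors {d, f}; ◇p there: d:F, f:F. ✗
Satisfying worlds: {b, d, f}.
So □◇p fails at the other 4 worlds.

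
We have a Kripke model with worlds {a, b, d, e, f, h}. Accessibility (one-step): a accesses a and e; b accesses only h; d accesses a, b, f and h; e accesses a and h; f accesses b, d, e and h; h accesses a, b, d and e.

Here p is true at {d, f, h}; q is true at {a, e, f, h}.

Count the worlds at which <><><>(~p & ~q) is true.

a: successors {a, e}; <><>(~p & ~q) there: a:F, e:T. ✓
b: successors {h}; <><>(~p & ~q) there: h:T. ✓
d: successors {a, b, f, h}; <><>(~p & ~q) there: a:F, b:T, f:T, h:T. ✓
e: successors {a, h}; <><>(~p & ~q) there: a:F, h:T. ✓
f: successors {b, d, e, h}; <><>(~p & ~q) there: b:T, d:T, e:T, h:T. ✓
h: successors {a, b, d, e}; <><>(~p & ~q) there: a:F, b:T, d:T, e:T. ✓
Satisfying worlds: {a, b, d, e, f, h}.

6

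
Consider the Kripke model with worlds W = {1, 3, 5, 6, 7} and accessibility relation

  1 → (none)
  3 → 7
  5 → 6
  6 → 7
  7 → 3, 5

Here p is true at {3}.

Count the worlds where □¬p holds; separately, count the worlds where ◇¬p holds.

4 and 4

For □¬p:
1: no successors, so □¬p holds vacuously. ✓
3: successors {7}; ¬p there: 7:T. ✓
5: successors {6}; ¬p there: 6:T. ✓
6: successors {7}; ¬p there: 7:T. ✓
7: successors {3, 5}; ¬p there: 3:F, 5:T. ✗
— 4 worlds.
For ◇¬p:
1: no successors, so ◇¬p fails. ✗
3: successors {7}; ¬p there: 7:T. ✓
5: successors {6}; ¬p there: 6:T. ✓
6: successors {7}; ¬p there: 7:T. ✓
7: successors {3, 5}; ¬p there: 3:F, 5:T. ✓
— 4 worlds.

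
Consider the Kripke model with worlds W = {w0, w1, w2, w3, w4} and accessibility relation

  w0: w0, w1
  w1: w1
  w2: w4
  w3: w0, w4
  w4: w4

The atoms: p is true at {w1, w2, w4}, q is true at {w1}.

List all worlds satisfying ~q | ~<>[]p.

w0: ~q is T, ~<>[]p is F. ✓
w1: ~q is F, ~<>[]p is F. ✗
w2: ~q is T, ~<>[]p is F. ✓
w3: ~q is T, ~<>[]p is F. ✓
w4: ~q is T, ~<>[]p is F. ✓

{w0, w2, w3, w4}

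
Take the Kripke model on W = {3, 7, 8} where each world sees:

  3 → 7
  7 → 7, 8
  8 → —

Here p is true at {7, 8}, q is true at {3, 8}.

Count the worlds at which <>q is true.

3: successors {7}; q there: 7:F. ✗
7: successors {7, 8}; q there: 7:F, 8:T. ✓
8: no successors, so <>q fails. ✗
Satisfying worlds: {7}.

1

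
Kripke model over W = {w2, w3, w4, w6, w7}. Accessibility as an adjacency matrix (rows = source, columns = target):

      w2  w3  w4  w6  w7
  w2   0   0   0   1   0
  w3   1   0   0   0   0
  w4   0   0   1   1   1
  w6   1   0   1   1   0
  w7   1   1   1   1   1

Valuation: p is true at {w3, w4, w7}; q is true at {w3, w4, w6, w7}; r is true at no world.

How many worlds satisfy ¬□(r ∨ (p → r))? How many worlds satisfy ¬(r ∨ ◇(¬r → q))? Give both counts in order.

3 and 1

For ¬□(r ∨ (p → r)):
w2: □(r ∨ (p → r)) is T. ✗
w3: □(r ∨ (p → r)) is T. ✗
w4: □(r ∨ (p → r)) is F. ✓
w6: □(r ∨ (p → r)) is F. ✓
w7: □(r ∨ (p → r)) is F. ✓
— 3 worlds.
For ¬(r ∨ ◇(¬r → q)):
w2: r ∨ ◇(¬r → q) is T. ✗
w3: r ∨ ◇(¬r → q) is F. ✓
w4: r ∨ ◇(¬r → q) is T. ✗
w6: r ∨ ◇(¬r → q) is T. ✗
w7: r ∨ ◇(¬r → q) is T. ✗
— 1 world.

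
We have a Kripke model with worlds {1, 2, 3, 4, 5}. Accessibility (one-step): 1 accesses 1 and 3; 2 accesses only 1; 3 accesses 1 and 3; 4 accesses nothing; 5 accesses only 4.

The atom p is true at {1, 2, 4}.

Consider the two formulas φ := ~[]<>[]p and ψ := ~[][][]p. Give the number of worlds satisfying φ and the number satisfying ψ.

For ~[]<>[]p:
1: []<>[]p is F. ✓
2: []<>[]p is F. ✓
3: []<>[]p is F. ✓
4: []<>[]p is T. ✗
5: []<>[]p is F. ✓
— 4 worlds.
For ~[][][]p:
1: [][][]p is F. ✓
2: [][][]p is F. ✓
3: [][][]p is F. ✓
4: [][][]p is T. ✗
5: [][][]p is T. ✗
— 3 worlds.

4 and 3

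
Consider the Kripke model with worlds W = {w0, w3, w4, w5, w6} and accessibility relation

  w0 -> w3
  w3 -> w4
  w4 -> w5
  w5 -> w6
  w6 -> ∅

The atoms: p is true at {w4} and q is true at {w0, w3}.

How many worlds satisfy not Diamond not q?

w0: Diamond not q is F. ✓
w3: Diamond not q is T. ✗
w4: Diamond not q is T. ✗
w5: Diamond not q is T. ✗
w6: Diamond not q is F. ✓
Satisfying worlds: {w0, w6}.

2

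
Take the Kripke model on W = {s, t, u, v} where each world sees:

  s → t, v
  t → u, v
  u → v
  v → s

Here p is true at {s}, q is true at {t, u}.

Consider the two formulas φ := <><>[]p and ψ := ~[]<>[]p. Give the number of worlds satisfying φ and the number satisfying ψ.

3 and 3

For <><>[]p:
s: successors {t, v}; <>[]p there: t:T, v:F. ✓
t: successors {u, v}; <>[]p there: u:T, v:F. ✓
u: successors {v}; <>[]p there: v:F. ✗
v: successors {s}; <>[]p there: s:T. ✓
— 3 worlds.
For ~[]<>[]p:
s: []<>[]p is F. ✓
t: []<>[]p is F. ✓
u: []<>[]p is F. ✓
v: []<>[]p is T. ✗
— 3 worlds.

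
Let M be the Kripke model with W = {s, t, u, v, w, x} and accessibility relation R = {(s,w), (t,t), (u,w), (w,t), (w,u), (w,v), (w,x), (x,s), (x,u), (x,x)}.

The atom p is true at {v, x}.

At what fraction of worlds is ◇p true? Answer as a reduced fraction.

s: successors {w}; p there: w:F. ✗
t: successors {t}; p there: t:F. ✗
u: successors {w}; p there: w:F. ✗
v: no successors, so ◇p fails. ✗
w: successors {t, u, v, x}; p there: t:F, u:F, v:T, x:T. ✓
x: successors {s, u, x}; p there: s:F, u:F, x:T. ✓
That's 2 of 6 worlds, so 2/6 = 1/3.

1/3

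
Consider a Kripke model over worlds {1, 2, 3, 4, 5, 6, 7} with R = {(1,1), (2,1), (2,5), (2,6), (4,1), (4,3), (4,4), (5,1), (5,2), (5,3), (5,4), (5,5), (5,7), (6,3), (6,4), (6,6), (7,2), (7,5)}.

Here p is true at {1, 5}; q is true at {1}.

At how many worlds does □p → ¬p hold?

6

1: □p is T, ¬p is F. ✗
2: □p is F, ¬p is T. ✓
3: □p is T, ¬p is T. ✓
4: □p is F, ¬p is T. ✓
5: □p is F, ¬p is F. ✓
6: □p is F, ¬p is T. ✓
7: □p is F, ¬p is T. ✓
Satisfying worlds: {2, 3, 4, 5, 6, 7}.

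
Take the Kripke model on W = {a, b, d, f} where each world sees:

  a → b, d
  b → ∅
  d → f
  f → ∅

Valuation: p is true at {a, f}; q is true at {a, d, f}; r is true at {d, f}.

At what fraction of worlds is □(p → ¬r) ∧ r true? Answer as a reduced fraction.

a: □(p → ¬r) is T, r is F. ✗
b: □(p → ¬r) is T, r is F. ✗
d: □(p → ¬r) is F, r is T. ✗
f: □(p → ¬r) is T, r is T. ✓
That's 1 of 4 worlds, so 1/4.

1/4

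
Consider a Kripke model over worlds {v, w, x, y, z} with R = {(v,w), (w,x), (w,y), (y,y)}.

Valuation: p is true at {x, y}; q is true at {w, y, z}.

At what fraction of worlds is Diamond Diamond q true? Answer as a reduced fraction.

3/5

v: successors {w}; Diamond q there: w:T. ✓
w: successors {x, y}; Diamond q there: x:F, y:T. ✓
x: no successors, so Diamond Diamond q fails. ✗
y: successors {y}; Diamond q there: y:T. ✓
z: no successors, so Diamond Diamond q fails. ✗
That's 3 of 5 worlds, so 3/5.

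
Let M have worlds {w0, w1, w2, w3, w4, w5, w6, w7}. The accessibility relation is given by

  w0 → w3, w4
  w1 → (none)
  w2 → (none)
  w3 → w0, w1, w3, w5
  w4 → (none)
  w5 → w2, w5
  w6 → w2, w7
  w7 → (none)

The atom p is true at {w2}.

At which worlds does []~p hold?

w0: successors {w3, w4}; ~p there: w3:T, w4:T. ✓
w1: no successors, so []~p holds vacuously. ✓
w2: no successors, so []~p holds vacuously. ✓
w3: successors {w0, w1, w3, w5}; ~p there: w0:T, w1:T, w3:T, w5:T. ✓
w4: no successors, so []~p holds vacuously. ✓
w5: successors {w2, w5}; ~p there: w2:F, w5:T. ✗
w6: successors {w2, w7}; ~p there: w2:F, w7:T. ✗
w7: no successors, so []~p holds vacuously. ✓

{w0, w1, w2, w3, w4, w7}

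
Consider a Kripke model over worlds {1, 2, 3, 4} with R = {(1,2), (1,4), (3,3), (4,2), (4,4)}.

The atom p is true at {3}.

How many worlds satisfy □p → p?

3

1: □p is F, p is F. ✓
2: □p is T, p is F. ✗
3: □p is T, p is T. ✓
4: □p is F, p is F. ✓
Satisfying worlds: {1, 3, 4}.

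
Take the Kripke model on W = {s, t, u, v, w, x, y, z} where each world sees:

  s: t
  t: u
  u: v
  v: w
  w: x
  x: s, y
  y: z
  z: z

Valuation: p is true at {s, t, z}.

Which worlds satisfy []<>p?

{w, x, y, z}

s: successors {t}; <>p there: t:F. ✗
t: successors {u}; <>p there: u:F. ✗
u: successors {v}; <>p there: v:F. ✗
v: successors {w}; <>p there: w:F. ✗
w: successors {x}; <>p there: x:T. ✓
x: successors {s, y}; <>p there: s:T, y:T. ✓
y: successors {z}; <>p there: z:T. ✓
z: successors {z}; <>p there: z:T. ✓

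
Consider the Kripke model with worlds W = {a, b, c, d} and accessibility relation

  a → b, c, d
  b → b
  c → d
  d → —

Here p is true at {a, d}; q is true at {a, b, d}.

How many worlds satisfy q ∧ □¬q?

1

a: q is T, □¬q is F. ✗
b: q is T, □¬q is F. ✗
c: q is F, □¬q is F. ✗
d: q is T, □¬q is T. ✓
Satisfying worlds: {d}.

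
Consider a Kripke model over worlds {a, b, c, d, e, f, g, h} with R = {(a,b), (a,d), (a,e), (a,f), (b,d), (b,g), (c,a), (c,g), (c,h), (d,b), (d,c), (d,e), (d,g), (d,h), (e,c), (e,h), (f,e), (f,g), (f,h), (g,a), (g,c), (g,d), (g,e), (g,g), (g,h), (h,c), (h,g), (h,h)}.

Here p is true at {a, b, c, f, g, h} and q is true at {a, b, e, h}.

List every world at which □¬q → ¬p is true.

a: □¬q is F, ¬p is F. ✓
b: □¬q is T, ¬p is F. ✗
c: □¬q is F, ¬p is F. ✓
d: □¬q is F, ¬p is T. ✓
e: □¬q is F, ¬p is T. ✓
f: □¬q is F, ¬p is F. ✓
g: □¬q is F, ¬p is F. ✓
h: □¬q is F, ¬p is F. ✓

{a, c, d, e, f, g, h}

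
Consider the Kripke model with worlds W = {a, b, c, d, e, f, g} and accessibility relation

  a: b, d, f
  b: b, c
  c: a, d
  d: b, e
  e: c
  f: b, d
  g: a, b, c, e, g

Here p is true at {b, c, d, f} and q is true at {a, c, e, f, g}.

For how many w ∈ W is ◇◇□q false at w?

3

a: successors {b, d, f}; ◇□q there: b:F, d:T, f:F. ✓
b: successors {b, c}; ◇□q there: b:F, c:F. ✗
c: successors {a, d}; ◇□q there: a:F, d:T. ✓
d: successors {b, e}; ◇□q there: b:F, e:F. ✗
e: successors {c}; ◇□q there: c:F. ✗
f: successors {b, d}; ◇□q there: b:F, d:T. ✓
g: successors {a, b, c, e, g}; ◇□q there: a:F, b:F, c:F, e:F, g:T. ✓
Satisfying worlds: {a, c, f, g}.
So ◇◇□q fails at the other 3 worlds.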